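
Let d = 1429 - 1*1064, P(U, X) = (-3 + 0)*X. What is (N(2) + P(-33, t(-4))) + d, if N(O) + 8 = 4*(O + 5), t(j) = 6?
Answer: 367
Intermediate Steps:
P(U, X) = -3*X
d = 365 (d = 1429 - 1064 = 365)
N(O) = 12 + 4*O (N(O) = -8 + 4*(O + 5) = -8 + 4*(5 + O) = -8 + (20 + 4*O) = 12 + 4*O)
(N(2) + P(-33, t(-4))) + d = ((12 + 4*2) - 3*6) + 365 = ((12 + 8) - 18) + 365 = (20 - 18) + 365 = 2 + 365 = 367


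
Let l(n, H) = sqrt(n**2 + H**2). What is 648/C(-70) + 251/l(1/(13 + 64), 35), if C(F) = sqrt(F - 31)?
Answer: 19327*sqrt(7263026)/7263026 - 648*I*sqrt(101)/101 ≈ 7.1714 - 64.478*I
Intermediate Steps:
C(F) = sqrt(-31 + F)
l(n, H) = sqrt(H**2 + n**2)
648/C(-70) + 251/l(1/(13 + 64), 35) = 648/(sqrt(-31 - 70)) + 251/(sqrt(35**2 + (1/(13 + 64))**2)) = 648/(sqrt(-101)) + 251/(sqrt(1225 + (1/77)**2)) = 648/((I*sqrt(101))) + 251/(sqrt(1225 + (1/77)**2)) = 648*(-I*sqrt(101)/101) + 251/(sqrt(1225 + 1/5929)) = -648*I*sqrt(101)/101 + 251/(sqrt(7263026/5929)) = -648*I*sqrt(101)/101 + 251/((sqrt(7263026)/77)) = -648*I*sqrt(101)/101 + 251*(77*sqrt(7263026)/7263026) = -648*I*sqrt(101)/101 + 19327*sqrt(7263026)/7263026 = 19327*sqrt(7263026)/7263026 - 648*I*sqrt(101)/101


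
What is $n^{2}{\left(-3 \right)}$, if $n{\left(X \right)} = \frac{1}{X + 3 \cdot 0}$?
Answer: $\frac{1}{9} \approx 0.11111$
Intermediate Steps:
$n{\left(X \right)} = \frac{1}{X}$ ($n{\left(X \right)} = \frac{1}{X + 0} = \frac{1}{X}$)
$n^{2}{\left(-3 \right)} = \left(\frac{1}{-3}\right)^{2} = \left(- \frac{1}{3}\right)^{2} = \frac{1}{9}$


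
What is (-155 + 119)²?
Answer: 1296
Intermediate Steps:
(-155 + 119)² = (-36)² = 1296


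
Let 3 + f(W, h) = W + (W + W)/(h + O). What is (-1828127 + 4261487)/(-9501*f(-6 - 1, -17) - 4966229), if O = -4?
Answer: -811120/1625851 ≈ -0.49889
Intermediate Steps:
f(W, h) = -3 + W + 2*W/(-4 + h) (f(W, h) = -3 + (W + (W + W)/(h - 4)) = -3 + (W + (2*W)/(-4 + h)) = -3 + (W + 2*W/(-4 + h)) = -3 + W + 2*W/(-4 + h))
(-1828127 + 4261487)/(-9501*f(-6 - 1, -17) - 4966229) = (-1828127 + 4261487)/(-9501*(12 - 3*(-17) - 2*(-6 - 1) + (-6 - 1)*(-17))/(-4 - 17) - 4966229) = 2433360/(-9501*(12 + 51 - 2*(-7) - 7*(-17))/(-21) - 4966229) = 2433360/(-(-3167)*(12 + 51 + 14 + 119)/7 - 4966229) = 2433360/(-(-3167)*196/7 - 4966229) = 2433360/(-9501*(-28/3) - 4966229) = 2433360/(88676 - 4966229) = 2433360/(-4877553) = 2433360*(-1/4877553) = -811120/1625851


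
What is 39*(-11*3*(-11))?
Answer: 14157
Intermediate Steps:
39*(-11*3*(-11)) = 39*(-33*(-11)) = 39*363 = 14157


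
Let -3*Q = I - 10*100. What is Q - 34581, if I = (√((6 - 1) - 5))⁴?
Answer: -102743/3 ≈ -34248.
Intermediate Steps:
I = 0 (I = (√(5 - 5))⁴ = (√0)⁴ = 0⁴ = 0)
Q = 1000/3 (Q = -(0 - 10*100)/3 = -(0 - 1000)/3 = -⅓*(-1000) = 1000/3 ≈ 333.33)
Q - 34581 = 1000/3 - 34581 = -102743/3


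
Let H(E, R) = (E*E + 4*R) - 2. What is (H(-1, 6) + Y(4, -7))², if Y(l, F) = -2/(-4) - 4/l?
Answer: 2025/4 ≈ 506.25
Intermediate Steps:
H(E, R) = -2 + E² + 4*R (H(E, R) = (E² + 4*R) - 2 = -2 + E² + 4*R)
Y(l, F) = ½ - 4/l (Y(l, F) = -2*(-¼) - 4/l = ½ - 4/l)
(H(-1, 6) + Y(4, -7))² = ((-2 + (-1)² + 4*6) + (½)*(-8 + 4)/4)² = ((-2 + 1 + 24) + (½)*(¼)*(-4))² = (23 - ½)² = (45/2)² = 2025/4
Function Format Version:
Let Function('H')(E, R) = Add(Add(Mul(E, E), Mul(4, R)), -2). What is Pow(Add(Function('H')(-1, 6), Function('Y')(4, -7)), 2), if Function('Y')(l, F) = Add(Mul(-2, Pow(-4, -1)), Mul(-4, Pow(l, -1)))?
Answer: Rational(2025, 4) ≈ 506.25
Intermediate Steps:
Function('H')(E, R) = Add(-2, Pow(E, 2), Mul(4, R)) (Function('H')(E, R) = Add(Add(Pow(E, 2), Mul(4, R)), -2) = Add(-2, Pow(E, 2), Mul(4, R)))
Function('Y')(l, F) = Add(Rational(1, 2), Mul(-4, Pow(l, -1))) (Function('Y')(l, F) = Add(Mul(-2, Rational(-1, 4)), Mul(-4, Pow(l, -1))) = Add(Rational(1, 2), Mul(-4, Pow(l, -1))))
Pow(Add(Function('H')(-1, 6), Function('Y')(4, -7)), 2) = Pow(Add(Add(-2, Pow(-1, 2), Mul(4, 6)), Mul(Rational(1, 2), Pow(4, -1), Add(-8, 4))), 2) = Pow(Add(Add(-2, 1, 24), Mul(Rational(1, 2), Rational(1, 4), -4)), 2) = Pow(Add(23, Rational(-1, 2)), 2) = Pow(Rational(45, 2), 2) = Rational(2025, 4)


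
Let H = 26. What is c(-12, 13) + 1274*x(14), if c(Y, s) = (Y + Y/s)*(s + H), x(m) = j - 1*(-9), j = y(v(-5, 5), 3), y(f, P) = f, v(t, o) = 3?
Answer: 14784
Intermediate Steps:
j = 3
x(m) = 12 (x(m) = 3 - 1*(-9) = 3 + 9 = 12)
c(Y, s) = (26 + s)*(Y + Y/s) (c(Y, s) = (Y + Y/s)*(s + 26) = (Y + Y/s)*(26 + s) = (26 + s)*(Y + Y/s))
c(-12, 13) + 1274*x(14) = -12*(26 + 13*(27 + 13))/13 + 1274*12 = -12*1/13*(26 + 13*40) + 15288 = -12*1/13*(26 + 520) + 15288 = -12*1/13*546 + 15288 = -504 + 15288 = 14784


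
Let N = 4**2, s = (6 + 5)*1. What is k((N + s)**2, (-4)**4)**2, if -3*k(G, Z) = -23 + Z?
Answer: 54289/9 ≈ 6032.1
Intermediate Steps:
s = 11 (s = 11*1 = 11)
N = 16
k(G, Z) = 23/3 - Z/3 (k(G, Z) = -(-23 + Z)/3 = 23/3 - Z/3)
k((N + s)**2, (-4)**4)**2 = (23/3 - 1/3*(-4)**4)**2 = (23/3 - 1/3*256)**2 = (23/3 - 256/3)**2 = (-233/3)**2 = 54289/9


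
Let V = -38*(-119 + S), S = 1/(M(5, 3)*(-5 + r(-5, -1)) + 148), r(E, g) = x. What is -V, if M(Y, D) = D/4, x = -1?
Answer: -1297738/287 ≈ -4521.7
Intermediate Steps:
M(Y, D) = D/4 (M(Y, D) = D*(¼) = D/4)
r(E, g) = -1
S = 2/287 (S = 1/(((¼)*3)*(-5 - 1) + 148) = 1/((¾)*(-6) + 148) = 1/(-9/2 + 148) = 1/(287/2) = 2/287 ≈ 0.0069686)
V = 1297738/287 (V = -38*(-119 + 2/287) = -38*(-34151/287) = 1297738/287 ≈ 4521.7)
-V = -1*1297738/287 = -1297738/287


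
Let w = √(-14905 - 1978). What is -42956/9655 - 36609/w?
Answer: -42956/9655 + 36609*I*√16883/16883 ≈ -4.4491 + 281.75*I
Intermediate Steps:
w = I*√16883 (w = √(-16883) = I*√16883 ≈ 129.93*I)
-42956/9655 - 36609/w = -42956/9655 - 36609*(-I*√16883/16883) = -42956*1/9655 - (-36609)*I*√16883/16883 = -42956/9655 + 36609*I*√16883/16883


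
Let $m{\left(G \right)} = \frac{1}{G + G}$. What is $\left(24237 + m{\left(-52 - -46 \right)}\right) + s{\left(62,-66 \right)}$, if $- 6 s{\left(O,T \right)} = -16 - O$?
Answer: $\frac{290999}{12} \approx 24250.0$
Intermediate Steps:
$s{\left(O,T \right)} = \frac{8}{3} + \frac{O}{6}$ ($s{\left(O,T \right)} = - \frac{-16 - O}{6} = \frac{8}{3} + \frac{O}{6}$)
$m{\left(G \right)} = \frac{1}{2 G}$
$\left(24237 + m{\left(-52 - -46 \right)}\right) + s{\left(62,-66 \right)} = \left(24237 + \frac{1}{2 \left(-52 - -46\right)}\right) + \left(\frac{8}{3} + \frac{1}{6} \cdot 62\right) = \left(24237 + \frac{1}{2 \left(-52 + 46\right)}\right) + \left(\frac{8}{3} + \frac{31}{3}\right) = \left(24237 + \frac{1}{2 \left(-6\right)}\right) + 13 = \left(24237 + \frac{1}{2} \left(- \frac{1}{6}\right)\right) + 13 = \left(24237 - \frac{1}{12}\right) + 13 = \frac{290843}{12} + 13 = \frac{290999}{12}$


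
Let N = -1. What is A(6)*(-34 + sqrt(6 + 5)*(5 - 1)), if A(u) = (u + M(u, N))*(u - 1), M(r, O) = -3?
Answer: -510 + 60*sqrt(11) ≈ -311.00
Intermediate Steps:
A(u) = (-1 + u)*(-3 + u) (A(u) = (u - 3)*(u - 1) = (-3 + u)*(-1 + u) = (-1 + u)*(-3 + u))
A(6)*(-34 + sqrt(6 + 5)*(5 - 1)) = (3 + 6**2 - 4*6)*(-34 + sqrt(6 + 5)*(5 - 1)) = (3 + 36 - 24)*(-34 + sqrt(11)*4) = 15*(-34 + 4*sqrt(11)) = -510 + 60*sqrt(11)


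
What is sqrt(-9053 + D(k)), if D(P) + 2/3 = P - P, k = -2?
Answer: I*sqrt(81483)/3 ≈ 95.151*I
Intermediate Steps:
D(P) = -2/3 (D(P) = -2/3 + (P - P) = -2/3 + 0 = -2/3)
sqrt(-9053 + D(k)) = sqrt(-9053 - 2/3) = sqrt(-27161/3) = I*sqrt(81483)/3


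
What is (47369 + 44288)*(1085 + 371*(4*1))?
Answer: 235466833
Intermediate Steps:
(47369 + 44288)*(1085 + 371*(4*1)) = 91657*(1085 + 371*4) = 91657*(1085 + 1484) = 91657*2569 = 235466833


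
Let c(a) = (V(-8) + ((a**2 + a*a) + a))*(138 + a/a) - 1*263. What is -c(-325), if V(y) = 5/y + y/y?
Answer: -234546913/8 ≈ -2.9318e+7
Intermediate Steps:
V(y) = 1 + 5/y (V(y) = 5/y + 1 = 1 + 5/y)
c(a) = -1687/8 + 139*a + 278*a**2 (c(a) = ((5 - 8)/(-8) + ((a**2 + a*a) + a))*(138 + a/a) - 1*263 = (-1/8*(-3) + ((a**2 + a**2) + a))*(138 + 1) - 263 = (3/8 + (2*a**2 + a))*139 - 263 = (3/8 + (a + 2*a**2))*139 - 263 = (3/8 + a + 2*a**2)*139 - 263 = (417/8 + 139*a + 278*a**2) - 263 = -1687/8 + 139*a + 278*a**2)
-c(-325) = -(-1687/8 + 139*(-325) + 278*(-325)**2) = -(-1687/8 - 45175 + 278*105625) = -(-1687/8 - 45175 + 29363750) = -1*234546913/8 = -234546913/8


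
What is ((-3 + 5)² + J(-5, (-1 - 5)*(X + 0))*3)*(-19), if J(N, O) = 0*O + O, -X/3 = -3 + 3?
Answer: -76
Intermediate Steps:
X = 0 (X = -3*(-3 + 3) = -3*0 = 0)
J(N, O) = O (J(N, O) = 0 + O = O)
((-3 + 5)² + J(-5, (-1 - 5)*(X + 0))*3)*(-19) = ((-3 + 5)² + ((-1 - 5)*(0 + 0))*3)*(-19) = (2² - 6*0*3)*(-19) = (4 + 0*3)*(-19) = (4 + 0)*(-19) = 4*(-19) = -76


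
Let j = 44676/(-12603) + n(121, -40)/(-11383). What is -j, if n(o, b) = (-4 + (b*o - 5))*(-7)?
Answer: 312110179/47819983 ≈ 6.5268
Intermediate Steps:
n(o, b) = 63 - 7*b*o (n(o, b) = (-4 + (-5 + b*o))*(-7) = (-9 + b*o)*(-7) = 63 - 7*b*o)
j = -312110179/47819983 (j = 44676/(-12603) + (63 - 7*(-40)*121)/(-11383) = 44676*(-1/12603) + (63 + 33880)*(-1/11383) = -14892/4201 + 33943*(-1/11383) = -14892/4201 - 33943/11383 = -312110179/47819983 ≈ -6.5268)
-j = -1*(-312110179/47819983) = 312110179/47819983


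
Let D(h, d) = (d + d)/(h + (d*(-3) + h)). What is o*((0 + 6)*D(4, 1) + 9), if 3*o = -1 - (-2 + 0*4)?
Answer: 19/5 ≈ 3.8000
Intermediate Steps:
o = ⅓ (o = (-1 - (-2 + 0*4))/3 = (-1 - (-2 + 0))/3 = (-1 - 1*(-2))/3 = (-1 + 2)/3 = (⅓)*1 = ⅓ ≈ 0.33333)
D(h, d) = 2*d/(-3*d + 2*h) (D(h, d) = (2*d)/(h + (-3*d + h)) = (2*d)/(h + (h - 3*d)) = (2*d)/(-3*d + 2*h) = 2*d/(-3*d + 2*h))
o*((0 + 6)*D(4, 1) + 9) = ((0 + 6)*(-2*1/(-2*4 + 3*1)) + 9)/3 = (6*(-2*1/(-8 + 3)) + 9)/3 = (6*(-2*1/(-5)) + 9)/3 = (6*(-2*1*(-⅕)) + 9)/3 = (6*(⅖) + 9)/3 = (12/5 + 9)/3 = (⅓)*(57/5) = 19/5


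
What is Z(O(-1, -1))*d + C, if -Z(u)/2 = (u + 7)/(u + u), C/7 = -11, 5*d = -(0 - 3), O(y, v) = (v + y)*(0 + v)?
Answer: -797/10 ≈ -79.700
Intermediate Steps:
O(y, v) = v*(v + y) (O(y, v) = (v + y)*v = v*(v + y))
d = ⅗ (d = (-(0 - 3))/5 = (-1*(-3))/5 = (⅕)*3 = ⅗ ≈ 0.60000)
C = -77 (C = 7*(-11) = -77)
Z(u) = -(7 + u)/u (Z(u) = -2*(u + 7)/(u + u) = -2*(7 + u)/(2*u) = -2*(7 + u)*1/(2*u) = -(7 + u)/u)
Z(O(-1, -1))*d + C = ((-7 - (-1)*(-1 - 1))/((-(-1 - 1))))*(⅗) - 77 = ((-7 - (-1)*(-2))/((-1*(-2))))*(⅗) - 77 = ((-7 - 1*2)/2)*(⅗) - 77 = ((-7 - 2)/2)*(⅗) - 77 = ((½)*(-9))*(⅗) - 77 = -9/2*⅗ - 77 = -27/10 - 77 = -797/10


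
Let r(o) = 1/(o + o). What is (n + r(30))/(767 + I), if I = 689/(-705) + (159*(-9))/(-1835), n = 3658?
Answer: 3785827769/793594612 ≈ 4.7705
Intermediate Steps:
r(o) = 1/(2*o)
I = -51092/258735 (I = 689*(-1/705) - 1431*(-1/1835) = -689/705 + 1431/1835 = -51092/258735 ≈ -0.19747)
(n + r(30))/(767 + I) = (3658 + (½)/30)/(767 - 51092/258735) = (3658 + (½)*(1/30))/(198398653/258735) = (3658 + 1/60)*(258735/198398653) = (219481/60)*(258735/198398653) = 3785827769/793594612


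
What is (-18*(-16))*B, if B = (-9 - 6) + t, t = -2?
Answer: -4896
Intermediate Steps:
B = -17 (B = (-9 - 6) - 2 = -15 - 2 = -17)
(-18*(-16))*B = -18*(-16)*(-17) = 288*(-17) = -4896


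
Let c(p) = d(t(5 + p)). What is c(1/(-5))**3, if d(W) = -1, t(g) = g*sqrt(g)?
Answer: -1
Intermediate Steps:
t(g) = g**(3/2)
c(p) = -1
c(1/(-5))**3 = (-1)**3 = -1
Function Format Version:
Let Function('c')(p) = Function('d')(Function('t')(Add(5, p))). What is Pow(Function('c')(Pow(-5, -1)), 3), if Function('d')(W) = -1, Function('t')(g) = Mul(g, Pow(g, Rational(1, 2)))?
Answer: -1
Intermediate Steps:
Function('t')(g) = Pow(g, Rational(3, 2))
Function('c')(p) = -1
Pow(Function('c')(Pow(-5, -1)), 3) = Pow(-1, 3) = -1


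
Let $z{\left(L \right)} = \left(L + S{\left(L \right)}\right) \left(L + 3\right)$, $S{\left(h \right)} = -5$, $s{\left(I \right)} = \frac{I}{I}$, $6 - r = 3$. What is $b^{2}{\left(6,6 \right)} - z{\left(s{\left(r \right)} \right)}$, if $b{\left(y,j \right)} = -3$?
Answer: $25$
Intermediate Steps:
$r = 3$ ($r = 6 - 3 = 3$)
$s{\left(I \right)} = 1$
$z{\left(L \right)} = \left(-5 + L\right) \left(3 + L\right)$ ($z{\left(L \right)} = \left(L - 5\right) \left(L + 3\right) = \left(-5 + L\right) \left(3 + L\right)$)
$b^{2}{\left(6,6 \right)} - z{\left(s{\left(r \right)} \right)} = \left(-3\right)^{2} - \left(-15 + 1^{2} - 2\right) = 9 - \left(-15 + 1 - 2\right) = 9 - -16 = 9 + 16 = 25$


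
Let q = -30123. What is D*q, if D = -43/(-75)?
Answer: -431763/25 ≈ -17271.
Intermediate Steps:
D = 43/75 (D = -43*(-1/75) = 43/75 ≈ 0.57333)
D*q = (43/75)*(-30123) = -431763/25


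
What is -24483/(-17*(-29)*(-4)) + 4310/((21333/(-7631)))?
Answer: -4948924237/3236052 ≈ -1529.3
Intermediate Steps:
-24483/(-17*(-29)*(-4)) + 4310/((21333/(-7631))) = -24483/(493*(-4)) + 4310/((21333*(-1/7631))) = -24483/(-1972) + 4310/(-1641/587) = -24483*(-1/1972) + 4310*(-587/1641) = 24483/1972 - 2529970/1641 = -4948924237/3236052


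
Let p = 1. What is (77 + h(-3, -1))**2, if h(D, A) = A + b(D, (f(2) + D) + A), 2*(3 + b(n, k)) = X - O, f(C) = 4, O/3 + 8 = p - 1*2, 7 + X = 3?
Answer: 28561/4 ≈ 7140.3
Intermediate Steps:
X = -4 (X = -7 + 3 = -4)
O = -27 (O = -24 + 3*(1 - 1*2) = -24 + 3*(1 - 2) = -24 + 3*(-1) = -24 - 3 = -27)
b(n, k) = 17/2 (b(n, k) = -3 + (-4 - 1*(-27))/2 = -3 + (-4 + 27)/2 = -3 + (1/2)*23 = -3 + 23/2 = 17/2)
h(D, A) = 17/2 + A (h(D, A) = A + 17/2 = 17/2 + A)
(77 + h(-3, -1))**2 = (77 + (17/2 - 1))**2 = (77 + 15/2)**2 = (169/2)**2 = 28561/4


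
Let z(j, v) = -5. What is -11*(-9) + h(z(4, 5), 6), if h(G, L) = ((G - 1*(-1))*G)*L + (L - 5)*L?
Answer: 225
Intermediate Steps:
h(G, L) = L*(-5 + L) + G*L*(1 + G) (h(G, L) = ((G + 1)*G)*L + (-5 + L)*L = ((1 + G)*G)*L + L*(-5 + L) = (G*(1 + G))*L + L*(-5 + L) = G*L*(1 + G) + L*(-5 + L) = L*(-5 + L) + G*L*(1 + G))
-11*(-9) + h(z(4, 5), 6) = -11*(-9) + 6*(-5 - 5 + 6 + (-5)²) = 99 + 6*(-5 - 5 + 6 + 25) = 99 + 6*21 = 99 + 126 = 225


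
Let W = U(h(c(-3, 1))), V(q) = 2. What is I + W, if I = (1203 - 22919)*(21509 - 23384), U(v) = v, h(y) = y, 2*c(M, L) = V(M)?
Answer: 40717501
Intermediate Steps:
c(M, L) = 1 (c(M, L) = (½)*2 = 1)
I = 40717500 (I = -21716*(-1875) = 40717500)
W = 1
I + W = 40717500 + 1 = 40717501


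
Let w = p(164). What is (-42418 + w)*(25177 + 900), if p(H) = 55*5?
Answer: -1098963011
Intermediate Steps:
p(H) = 275
w = 275
(-42418 + w)*(25177 + 900) = (-42418 + 275)*(25177 + 900) = -42143*26077 = -1098963011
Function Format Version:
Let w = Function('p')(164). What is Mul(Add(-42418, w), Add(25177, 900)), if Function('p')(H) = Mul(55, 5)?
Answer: -1098963011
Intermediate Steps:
Function('p')(H) = 275
w = 275
Mul(Add(-42418, w), Add(25177, 900)) = Mul(Add(-42418, 275), Add(25177, 900)) = Mul(-42143, 26077) = -1098963011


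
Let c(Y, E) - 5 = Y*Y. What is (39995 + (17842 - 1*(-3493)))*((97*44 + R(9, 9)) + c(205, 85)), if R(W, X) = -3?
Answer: 2839272350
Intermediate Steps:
c(Y, E) = 5 + Y**2 (c(Y, E) = 5 + Y*Y = 5 + Y**2)
(39995 + (17842 - 1*(-3493)))*((97*44 + R(9, 9)) + c(205, 85)) = (39995 + (17842 - 1*(-3493)))*((97*44 - 3) + (5 + 205**2)) = (39995 + (17842 + 3493))*((4268 - 3) + (5 + 42025)) = (39995 + 21335)*(4265 + 42030) = 61330*46295 = 2839272350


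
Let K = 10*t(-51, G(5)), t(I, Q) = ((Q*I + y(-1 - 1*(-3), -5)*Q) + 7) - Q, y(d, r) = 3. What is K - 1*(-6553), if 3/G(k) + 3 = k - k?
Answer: 7113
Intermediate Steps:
G(k) = -1 (G(k) = 3/(-3 + (k - k)) = 3/(-3 + 0) = 3/(-3) = 3*(-⅓) = -1)
t(I, Q) = 7 + 2*Q + I*Q (t(I, Q) = ((Q*I + 3*Q) + 7) - Q = ((I*Q + 3*Q) + 7) - Q = ((3*Q + I*Q) + 7) - Q = (7 + 3*Q + I*Q) - Q = 7 + 2*Q + I*Q)
K = 560 (K = 10*(7 + 2*(-1) - 51*(-1)) = 10*(7 - 2 + 51) = 10*56 = 560)
K - 1*(-6553) = 560 - 1*(-6553) = 560 + 6553 = 7113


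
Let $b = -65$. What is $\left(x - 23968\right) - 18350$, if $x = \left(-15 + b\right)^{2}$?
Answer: $-35918$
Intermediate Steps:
$x = 6400$ ($x = \left(-15 - 65\right)^{2} = \left(-80\right)^{2} = 6400$)
$\left(x - 23968\right) - 18350 = \left(6400 - 23968\right) - 18350 = -17568 - 18350 = -35918$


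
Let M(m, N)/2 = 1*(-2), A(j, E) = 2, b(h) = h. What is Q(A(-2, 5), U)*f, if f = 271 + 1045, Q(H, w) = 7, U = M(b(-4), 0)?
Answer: 9212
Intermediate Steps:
M(m, N) = -4 (M(m, N) = 2*(1*(-2)) = 2*(-2) = -4)
U = -4
f = 1316
Q(A(-2, 5), U)*f = 7*1316 = 9212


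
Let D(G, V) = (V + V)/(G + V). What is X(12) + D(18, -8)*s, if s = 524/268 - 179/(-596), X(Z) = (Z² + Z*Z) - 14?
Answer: 13496572/49915 ≈ 270.39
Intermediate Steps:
X(Z) = -14 + 2*Z² (X(Z) = (Z² + Z²) - 14 = 2*Z² - 14 = -14 + 2*Z²)
D(G, V) = 2*V/(G + V) (D(G, V) = (2*V)/(G + V) = 2*V/(G + V))
s = 90069/39932 (s = 524*(1/268) - 179*(-1/596) = 131/67 + 179/596 = 90069/39932 ≈ 2.2556)
X(12) + D(18, -8)*s = (-14 + 2*12²) + (2*(-8)/(18 - 8))*(90069/39932) = (-14 + 2*144) + (2*(-8)/10)*(90069/39932) = (-14 + 288) + (2*(-8)*(⅒))*(90069/39932) = 274 - 8/5*90069/39932 = 274 - 180138/49915 = 13496572/49915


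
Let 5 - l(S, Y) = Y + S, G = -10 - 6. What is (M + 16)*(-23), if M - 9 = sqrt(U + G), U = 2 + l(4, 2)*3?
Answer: -575 - 23*I*sqrt(17) ≈ -575.0 - 94.831*I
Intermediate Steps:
G = -16
l(S, Y) = 5 - S - Y (l(S, Y) = 5 - (Y + S) = 5 - (S + Y) = 5 + (-S - Y) = 5 - S - Y)
U = -1 (U = 2 + (5 - 1*4 - 1*2)*3 = 2 + (5 - 4 - 2)*3 = 2 - 1*3 = 2 - 3 = -1)
M = 9 + I*sqrt(17) (M = 9 + sqrt(-1 - 16) = 9 + sqrt(-17) = 9 + I*sqrt(17) ≈ 9.0 + 4.1231*I)
(M + 16)*(-23) = ((9 + I*sqrt(17)) + 16)*(-23) = (25 + I*sqrt(17))*(-23) = -575 - 23*I*sqrt(17)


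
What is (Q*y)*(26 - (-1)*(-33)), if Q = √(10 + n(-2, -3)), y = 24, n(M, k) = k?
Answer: -168*√7 ≈ -444.49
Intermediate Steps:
Q = √7 (Q = √(10 - 3) = √7 ≈ 2.6458)
(Q*y)*(26 - (-1)*(-33)) = (√7*24)*(26 - (-1)*(-33)) = (24*√7)*(26 - 1*33) = (24*√7)*(26 - 33) = (24*√7)*(-7) = -168*√7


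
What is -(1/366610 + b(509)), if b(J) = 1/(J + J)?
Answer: -91907/93302245 ≈ -0.00098504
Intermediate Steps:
b(J) = 1/(2*J)
-(1/366610 + b(509)) = -(1/366610 + (½)/509) = -(1/366610 + (½)*(1/509)) = -(1/366610 + 1/1018) = -1*91907/93302245 = -91907/93302245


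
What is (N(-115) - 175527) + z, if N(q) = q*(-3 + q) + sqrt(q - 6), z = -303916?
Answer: -465873 + 11*I ≈ -4.6587e+5 + 11.0*I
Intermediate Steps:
N(q) = sqrt(-6 + q) + q*(-3 + q) (N(q) = q*(-3 + q) + sqrt(-6 + q) = sqrt(-6 + q) + q*(-3 + q))
(N(-115) - 175527) + z = (((-115)**2 + sqrt(-6 - 115) - 3*(-115)) - 175527) - 303916 = ((13225 + sqrt(-121) + 345) - 175527) - 303916 = ((13225 + 11*I + 345) - 175527) - 303916 = ((13570 + 11*I) - 175527) - 303916 = (-161957 + 11*I) - 303916 = -465873 + 11*I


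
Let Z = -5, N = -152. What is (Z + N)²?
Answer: 24649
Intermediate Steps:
(Z + N)² = (-5 - 152)² = (-157)² = 24649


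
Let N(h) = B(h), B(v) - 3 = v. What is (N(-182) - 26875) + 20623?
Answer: -6431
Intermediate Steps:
B(v) = 3 + v
N(h) = 3 + h
(N(-182) - 26875) + 20623 = ((3 - 182) - 26875) + 20623 = (-179 - 26875) + 20623 = -27054 + 20623 = -6431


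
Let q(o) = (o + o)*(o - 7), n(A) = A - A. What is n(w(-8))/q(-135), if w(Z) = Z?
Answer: 0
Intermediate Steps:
n(A) = 0
q(o) = 2*o*(-7 + o) (q(o) = (2*o)*(-7 + o) = 2*o*(-7 + o))
n(w(-8))/q(-135) = 0/((2*(-135)*(-7 - 135))) = 0/((2*(-135)*(-142))) = 0/38340 = 0*(1/38340) = 0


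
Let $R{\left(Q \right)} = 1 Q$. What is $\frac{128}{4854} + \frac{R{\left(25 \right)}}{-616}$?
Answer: $- \frac{21251}{1495032} \approx -0.014214$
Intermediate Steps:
$R{\left(Q \right)} = Q$
$\frac{128}{4854} + \frac{R{\left(25 \right)}}{-616} = \frac{128}{4854} + \frac{25}{-616} = 128 \cdot \frac{1}{4854} + 25 \left(- \frac{1}{616}\right) = \frac{64}{2427} - \frac{25}{616} = - \frac{21251}{1495032}$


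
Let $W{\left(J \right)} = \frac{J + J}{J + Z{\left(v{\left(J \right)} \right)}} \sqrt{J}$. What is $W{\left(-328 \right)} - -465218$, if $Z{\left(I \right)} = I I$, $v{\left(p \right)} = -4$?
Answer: $465218 + \frac{164 i \sqrt{82}}{39} \approx 4.6522 \cdot 10^{5} + 38.079 i$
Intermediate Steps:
$Z{\left(I \right)} = I^{2}$
$W{\left(J \right)} = \frac{2 J^{\frac{3}{2}}}{16 + J}$ ($W{\left(J \right)} = \frac{J + J}{J + \left(-4\right)^{2}} \sqrt{J} = \frac{2 J}{J + 16} \sqrt{J} = \frac{2 J}{16 + J} \sqrt{J} = \frac{2 J^{\frac{3}{2}}}{16 + J}$)
$W{\left(-328 \right)} - -465218 = \frac{2 \left(-328\right)^{\frac{3}{2}}}{16 - 328} - -465218 = \frac{2 \left(- 656 i \sqrt{82}\right)}{-312} + 465218 = 2 \left(- 656 i \sqrt{82}\right) \left(- \frac{1}{312}\right) + 465218 = \frac{164 i \sqrt{82}}{39} + 465218 = 465218 + \frac{164 i \sqrt{82}}{39}$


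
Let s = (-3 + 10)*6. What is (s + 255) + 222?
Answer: 519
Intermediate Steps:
s = 42 (s = 7*6 = 42)
(s + 255) + 222 = (42 + 255) + 222 = 297 + 222 = 519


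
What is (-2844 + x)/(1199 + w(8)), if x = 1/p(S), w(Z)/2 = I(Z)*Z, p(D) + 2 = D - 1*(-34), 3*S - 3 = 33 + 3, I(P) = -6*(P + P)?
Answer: 127979/15165 ≈ 8.4391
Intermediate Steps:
I(P) = -12*P
S = 13 (S = 1 + (33 + 3)/3 = 1 + (⅓)*36 = 1 + 12 = 13)
p(D) = 32 + D (p(D) = -2 + (D - 1*(-34)) = -2 + (D + 34) = -2 + (34 + D) = 32 + D)
w(Z) = -24*Z² (w(Z) = 2*((-12*Z)*Z) = 2*(-12*Z²) = -24*Z²)
x = 1/45 (x = 1/(32 + 13) = 1/45 ≈ 0.022222)
(-2844 + x)/(1199 + w(8)) = (-2844 + 1/45)/(1199 - 24*8²) = -127979/(45*(1199 - 24*64)) = -127979/(45*(1199 - 1536)) = -127979/45/(-337) = -127979/45*(-1/337) = 127979/15165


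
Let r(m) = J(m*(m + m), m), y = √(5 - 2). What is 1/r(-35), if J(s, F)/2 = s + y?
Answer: 1225/6002497 - √3/12004994 ≈ 0.00020394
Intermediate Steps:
y = √3 ≈ 1.7320
J(s, F) = 2*s + 2*√3 (J(s, F) = 2*(s + √3) = 2*s + 2*√3)
r(m) = 2*√3 + 4*m² (r(m) = 2*(m*(m + m)) + 2*√3 = 2*(m*(2*m)) + 2*√3 = 2*(2*m²) + 2*√3 = 4*m² + 2*√3 = 2*√3 + 4*m²)
1/r(-35) = 1/(2*√3 + 4*(-35)²) = 1/(2*√3 + 4*1225) = 1/(2*√3 + 4900) = 1/(4900 + 2*√3)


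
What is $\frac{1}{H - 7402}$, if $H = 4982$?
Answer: $- \frac{1}{2420} \approx -0.00041322$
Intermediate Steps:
$\frac{1}{H - 7402} = \frac{1}{4982 - 7402} = \frac{1}{-2420} = - \frac{1}{2420}$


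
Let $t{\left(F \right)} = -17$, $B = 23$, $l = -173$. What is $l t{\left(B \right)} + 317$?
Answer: $3258$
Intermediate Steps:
$l t{\left(B \right)} + 317 = \left(-173\right) \left(-17\right) + 317 = 2941 + 317 = 3258$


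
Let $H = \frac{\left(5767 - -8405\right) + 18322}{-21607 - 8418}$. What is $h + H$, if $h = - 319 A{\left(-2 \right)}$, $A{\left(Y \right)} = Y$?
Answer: $\frac{19123456}{30025} \approx 636.92$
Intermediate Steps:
$H = - \frac{32494}{30025}$ ($H = \frac{\left(5767 + 8405\right) + 18322}{-30025} = \left(14172 + 18322\right) \left(- \frac{1}{30025}\right) = 32494 \left(- \frac{1}{30025}\right) = - \frac{32494}{30025} \approx -1.0822$)
$h = 638$ ($h = \left(-319\right) \left(-2\right) = 638$)
$h + H = 638 - \frac{32494}{30025} = \frac{19123456}{30025}$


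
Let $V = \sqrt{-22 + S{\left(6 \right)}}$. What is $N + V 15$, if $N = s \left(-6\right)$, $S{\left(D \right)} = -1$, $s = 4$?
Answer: $-24 + 15 i \sqrt{23} \approx -24.0 + 71.938 i$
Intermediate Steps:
$N = -24$ ($N = 4 \left(-6\right) = -24$)
$V = i \sqrt{23}$ ($V = \sqrt{-22 - 1} = \sqrt{-23} = i \sqrt{23} \approx 4.7958 i$)
$N + V 15 = -24 + i \sqrt{23} \cdot 15 = -24 + 15 i \sqrt{23}$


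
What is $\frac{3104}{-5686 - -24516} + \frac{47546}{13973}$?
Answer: $\frac{469331686}{131555795} \approx 3.5675$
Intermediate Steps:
$\frac{3104}{-5686 - -24516} + \frac{47546}{13973} = \frac{3104}{-5686 + 24516} + 47546 \cdot \frac{1}{13973} = \frac{3104}{18830} + \frac{47546}{13973} = 3104 \cdot \frac{1}{18830} + \frac{47546}{13973} = \frac{1552}{9415} + \frac{47546}{13973} = \frac{469331686}{131555795}$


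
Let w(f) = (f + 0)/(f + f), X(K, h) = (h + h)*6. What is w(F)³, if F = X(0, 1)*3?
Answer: ⅛ ≈ 0.12500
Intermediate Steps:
X(K, h) = 12*h (X(K, h) = (2*h)*6 = 12*h)
F = 36 (F = (12*1)*3 = 12*3 = 36)
w(f) = ½ (w(f) = f/((2*f)) = f*(1/(2*f)) = ½)
w(F)³ = (½)³ = ⅛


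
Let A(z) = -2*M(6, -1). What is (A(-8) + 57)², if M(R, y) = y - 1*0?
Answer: 3481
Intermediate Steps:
M(R, y) = y (M(R, y) = y + 0 = y)
A(z) = 2 (A(z) = -2*(-1) = 2)
(A(-8) + 57)² = (2 + 57)² = 59² = 3481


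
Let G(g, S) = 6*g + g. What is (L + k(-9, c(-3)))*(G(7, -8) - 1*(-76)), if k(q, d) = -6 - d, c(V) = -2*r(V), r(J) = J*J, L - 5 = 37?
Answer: 6750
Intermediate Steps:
L = 42 (L = 5 + 37 = 42)
G(g, S) = 7*g
r(J) = J**2
c(V) = -2*V**2
(L + k(-9, c(-3)))*(G(7, -8) - 1*(-76)) = (42 + (-6 - (-2)*(-3)**2))*(7*7 - 1*(-76)) = (42 + (-6 - (-2)*9))*(49 + 76) = (42 + (-6 - 1*(-18)))*125 = (42 + (-6 + 18))*125 = (42 + 12)*125 = 54*125 = 6750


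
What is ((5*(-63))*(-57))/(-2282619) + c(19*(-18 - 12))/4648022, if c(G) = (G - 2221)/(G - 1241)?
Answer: -50377019937827/6404700096646066 ≈ -0.0078656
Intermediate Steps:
c(G) = (-2221 + G)/(-1241 + G)
((5*(-63))*(-57))/(-2282619) + c(19*(-18 - 12))/4648022 = ((5*(-63))*(-57))/(-2282619) + ((-2221 + 19*(-18 - 12))/(-1241 + 19*(-18 - 12)))/4648022 = -315*(-57)*(-1/2282619) + ((-2221 + 19*(-30))/(-1241 + 19*(-30)))*(1/4648022) = 17955*(-1/2282619) + ((-2221 - 570)/(-1241 - 570))*(1/4648022) = -5985/760873 + (-2791/(-1811))*(1/4648022) = -5985/760873 - 1/1811*(-2791)*(1/4648022) = -5985/760873 + (2791/1811)*(1/4648022) = -5985/760873 + 2791/8417567842 = -50377019937827/6404700096646066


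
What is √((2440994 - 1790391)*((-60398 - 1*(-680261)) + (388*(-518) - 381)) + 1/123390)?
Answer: √460603111472305622310/41130 ≈ 5.2180e+5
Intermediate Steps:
√((2440994 - 1790391)*((-60398 - 1*(-680261)) + (388*(-518) - 381)) + 1/123390) = √(650603*((-60398 + 680261) + (-200984 - 381)) + 1/123390) = √(650603*(619863 - 201365) + 1/123390) = √(650603*418498 + 1/123390) = √(272276054294 + 1/123390) = √(33596142339336661/123390) = √460603111472305622310/41130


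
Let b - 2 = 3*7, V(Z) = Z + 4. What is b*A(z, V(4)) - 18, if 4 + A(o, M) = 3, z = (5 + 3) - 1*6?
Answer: -41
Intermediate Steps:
V(Z) = 4 + Z
z = 2 (z = 8 - 6 = 2)
A(o, M) = -1 (A(o, M) = -4 + 3 = -1)
b = 23 (b = 2 + 3*7 = 2 + 21 = 23)
b*A(z, V(4)) - 18 = 23*(-1) - 18 = -23 - 18 = -41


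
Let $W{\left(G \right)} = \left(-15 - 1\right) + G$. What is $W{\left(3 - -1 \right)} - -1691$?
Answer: $1679$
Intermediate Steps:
$W{\left(G \right)} = -16 + G$
$W{\left(3 - -1 \right)} - -1691 = \left(-16 + \left(3 - -1\right)\right) - -1691 = \left(-16 + \left(3 + 1\right)\right) + 1691 = \left(-16 + 4\right) + 1691 = -12 + 1691 = 1679$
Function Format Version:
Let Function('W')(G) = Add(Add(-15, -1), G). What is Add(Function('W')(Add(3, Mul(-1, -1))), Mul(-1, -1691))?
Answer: 1679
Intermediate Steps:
Function('W')(G) = Add(-16, G)
Add(Function('W')(Add(3, Mul(-1, -1))), Mul(-1, -1691)) = Add(Add(-16, Add(3, Mul(-1, -1))), Mul(-1, -1691)) = Add(Add(-16, Add(3, 1)), 1691) = Add(Add(-16, 4), 1691) = Add(-12, 1691) = 1679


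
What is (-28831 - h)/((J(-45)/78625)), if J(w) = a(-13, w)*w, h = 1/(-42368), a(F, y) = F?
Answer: -19208273165075/4957056 ≈ -3.8749e+6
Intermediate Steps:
h = -1/42368 ≈ -2.3603e-5
J(w) = -13*w
(-28831 - h)/((J(-45)/78625)) = (-28831 - 1*(-1/42368))/((-13*(-45)/78625)) = (-28831 + 1/42368)/((585*(1/78625))) = -1221511807/(42368*117/15725) = -1221511807/42368*15725/117 = -19208273165075/4957056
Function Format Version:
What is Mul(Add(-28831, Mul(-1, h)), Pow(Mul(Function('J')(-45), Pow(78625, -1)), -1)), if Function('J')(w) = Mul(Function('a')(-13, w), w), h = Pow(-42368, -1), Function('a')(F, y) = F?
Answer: Rational(-19208273165075, 4957056) ≈ -3.8749e+6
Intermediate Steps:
h = Rational(-1, 42368) ≈ -2.3603e-5
Function('J')(w) = Mul(-13, w)
Mul(Add(-28831, Mul(-1, h)), Pow(Mul(Function('J')(-45), Pow(78625, -1)), -1)) = Mul(Add(-28831, Mul(-1, Rational(-1, 42368))), Pow(Mul(Mul(-13, -45), Pow(78625, -1)), -1)) = Mul(Add(-28831, Rational(1, 42368)), Pow(Mul(585, Rational(1, 78625)), -1)) = Mul(Rational(-1221511807, 42368), Pow(Rational(117, 15725), -1)) = Mul(Rational(-1221511807, 42368), Rational(15725, 117)) = Rational(-19208273165075, 4957056)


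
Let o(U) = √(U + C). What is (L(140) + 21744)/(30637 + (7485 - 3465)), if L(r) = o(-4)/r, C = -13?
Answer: 21744/34657 + I*√17/4851980 ≈ 0.62741 + 8.4978e-7*I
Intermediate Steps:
o(U) = √(-13 + U) (o(U) = √(U - 13) = √(-13 + U))
L(r) = I*√17/r (L(r) = √(-13 - 4)/r = √(-17)/r = (I*√17)/r = I*√17/r)
(L(140) + 21744)/(30637 + (7485 - 3465)) = (I*√17/140 + 21744)/(30637 + (7485 - 3465)) = (I*√17*(1/140) + 21744)/(30637 + 4020) = (I*√17/140 + 21744)/34657 = (21744 + I*√17/140)*(1/34657) = 21744/34657 + I*√17/4851980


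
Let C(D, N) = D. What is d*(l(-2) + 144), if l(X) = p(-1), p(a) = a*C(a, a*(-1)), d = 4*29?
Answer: 16820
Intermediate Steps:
d = 116
p(a) = a² (p(a) = a*a = a²)
l(X) = 1 (l(X) = (-1)² = 1)
d*(l(-2) + 144) = 116*(1 + 144) = 116*145 = 16820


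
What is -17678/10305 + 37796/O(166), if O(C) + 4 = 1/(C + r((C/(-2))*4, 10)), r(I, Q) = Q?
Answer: -68562276914/7244415 ≈ -9464.2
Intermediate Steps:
O(C) = -4 + 1/(10 + C) (O(C) = -4 + 1/(C + 10) = -4 + 1/(10 + C))
-17678/10305 + 37796/O(166) = -17678/10305 + 37796/(((-39 - 4*166)/(10 + 166))) = -17678*1/10305 + 37796/(((-39 - 664)/176)) = -17678/10305 + 37796/(((1/176)*(-703))) = -17678/10305 + 37796/(-703/176) = -17678/10305 + 37796*(-176/703) = -17678/10305 - 6652096/703 = -68562276914/7244415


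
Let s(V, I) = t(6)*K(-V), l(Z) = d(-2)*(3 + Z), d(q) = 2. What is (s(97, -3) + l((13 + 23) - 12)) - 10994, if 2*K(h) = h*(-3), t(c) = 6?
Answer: -10067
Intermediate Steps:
K(h) = -3*h/2 (K(h) = (h*(-3))/2 = (-3*h)/2 = -3*h/2)
l(Z) = 6 + 2*Z (l(Z) = 2*(3 + Z) = 6 + 2*Z)
s(V, I) = 9*V (s(V, I) = 6*(-(-3)*V/2) = 6*(3*V/2) = 9*V)
(s(97, -3) + l((13 + 23) - 12)) - 10994 = (9*97 + (6 + 2*((13 + 23) - 12))) - 10994 = (873 + (6 + 2*(36 - 12))) - 10994 = (873 + (6 + 2*24)) - 10994 = (873 + (6 + 48)) - 10994 = (873 + 54) - 10994 = 927 - 10994 = -10067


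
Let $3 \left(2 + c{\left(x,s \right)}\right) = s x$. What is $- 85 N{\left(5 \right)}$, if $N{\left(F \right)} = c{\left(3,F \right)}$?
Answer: $-255$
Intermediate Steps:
$c{\left(x,s \right)} = -2 + \frac{s x}{3}$
$N{\left(F \right)} = -2 + F$ ($N{\left(F \right)} = -2 + \frac{1}{3} F 3 = -2 + F$)
$- 85 N{\left(5 \right)} = - 85 \left(-2 + 5\right) = \left(-85\right) 3 = -255$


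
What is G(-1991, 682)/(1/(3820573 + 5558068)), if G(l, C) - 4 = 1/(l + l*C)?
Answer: 51014283020451/1359853 ≈ 3.7515e+7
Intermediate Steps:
G(l, C) = 4 + 1/(l + C*l) (G(l, C) = 4 + 1/(l + l*C) = 4 + 1/(l + C*l))
G(-1991, 682)/(1/(3820573 + 5558068)) = ((1 + 4*(-1991) + 4*682*(-1991))/((-1991)*(1 + 682)))/(1/(3820573 + 5558068)) = (-1/1991*(1 - 7964 - 5431448)/683)/(1/9378641) = (-1/1991*1/683*(-5439411))/(1/9378641) = (5439411/1359853)*9378641 = 51014283020451/1359853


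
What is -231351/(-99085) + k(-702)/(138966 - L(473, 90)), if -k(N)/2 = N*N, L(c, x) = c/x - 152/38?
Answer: -5895840247923/1239238953295 ≈ -4.7576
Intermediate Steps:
L(c, x) = -4 + c/x (L(c, x) = c/x - 152*1/38 = c/x - 4 = -4 + c/x)
k(N) = -2*N² (k(N) = -2*N*N = -2*N²)
-231351/(-99085) + k(-702)/(138966 - L(473, 90)) = -231351/(-99085) + (-2*(-702)²)/(138966 - (-4 + 473/90)) = -231351*(-1/99085) + (-2*492804)/(138966 - (-4 + 473*(1/90))) = 231351/99085 - 985608/(138966 - (-4 + 473/90)) = 231351/99085 - 985608/(138966 - 1*113/90) = 231351/99085 - 985608/(138966 - 113/90) = 231351/99085 - 985608/12506827/90 = 231351/99085 - 985608*90/12506827 = 231351/99085 - 88704720/12506827 = -5895840247923/1239238953295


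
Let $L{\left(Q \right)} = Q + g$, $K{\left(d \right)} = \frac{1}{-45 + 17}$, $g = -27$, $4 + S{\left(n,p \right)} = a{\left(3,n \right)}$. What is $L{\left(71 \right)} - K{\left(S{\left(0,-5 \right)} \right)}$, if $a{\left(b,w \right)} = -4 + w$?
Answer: $\frac{1233}{28} \approx 44.036$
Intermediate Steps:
$S{\left(n,p \right)} = -8 + n$ ($S{\left(n,p \right)} = -4 + \left(-4 + n\right) = -8 + n$)
$K{\left(d \right)} = - \frac{1}{28}$ ($K{\left(d \right)} = \frac{1}{-28} = - \frac{1}{28}$)
$L{\left(Q \right)} = -27 + Q$ ($L{\left(Q \right)} = Q - 27 = -27 + Q$)
$L{\left(71 \right)} - K{\left(S{\left(0,-5 \right)} \right)} = \left(-27 + 71\right) - - \frac{1}{28} = 44 + \frac{1}{28} = \frac{1233}{28}$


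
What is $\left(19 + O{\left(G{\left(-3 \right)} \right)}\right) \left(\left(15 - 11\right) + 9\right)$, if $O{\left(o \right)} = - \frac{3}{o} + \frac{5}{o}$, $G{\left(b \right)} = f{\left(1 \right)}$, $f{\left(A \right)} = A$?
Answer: $273$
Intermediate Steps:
$G{\left(b \right)} = 1$
$O{\left(o \right)} = \frac{2}{o}$
$\left(19 + O{\left(G{\left(-3 \right)} \right)}\right) \left(\left(15 - 11\right) + 9\right) = \left(19 + \frac{2}{1}\right) \left(\left(15 - 11\right) + 9\right) = \left(19 + 2 \cdot 1\right) \left(4 + 9\right) = \left(19 + 2\right) 13 = 21 \cdot 13 = 273$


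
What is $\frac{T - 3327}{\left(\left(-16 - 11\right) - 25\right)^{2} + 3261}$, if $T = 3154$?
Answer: $- \frac{173}{5965} \approx -0.029003$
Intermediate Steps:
$\frac{T - 3327}{\left(\left(-16 - 11\right) - 25\right)^{2} + 3261} = \frac{3154 - 3327}{\left(\left(-16 - 11\right) - 25\right)^{2} + 3261} = - \frac{173}{\left(-27 - 25\right)^{2} + 3261} = - \frac{173}{\left(-52\right)^{2} + 3261} = - \frac{173}{2704 + 3261} = - \frac{173}{5965}$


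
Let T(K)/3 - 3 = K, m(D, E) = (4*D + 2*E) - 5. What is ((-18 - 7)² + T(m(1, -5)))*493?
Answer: 296293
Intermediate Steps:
m(D, E) = -5 + 2*E + 4*D (m(D, E) = (2*E + 4*D) - 5 = -5 + 2*E + 4*D)
T(K) = 9 + 3*K
((-18 - 7)² + T(m(1, -5)))*493 = ((-18 - 7)² + (9 + 3*(-5 + 2*(-5) + 4*1)))*493 = ((-25)² + (9 + 3*(-5 - 10 + 4)))*493 = (625 + (9 + 3*(-11)))*493 = (625 + (9 - 33))*493 = (625 - 24)*493 = 601*493 = 296293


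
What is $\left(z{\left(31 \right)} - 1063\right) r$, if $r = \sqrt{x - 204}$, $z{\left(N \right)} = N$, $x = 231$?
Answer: $- 3096 \sqrt{3} \approx -5362.4$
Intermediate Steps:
$r = 3 \sqrt{3}$ ($r = \sqrt{231 - 204} = \sqrt{27} = 3 \sqrt{3} \approx 5.1962$)
$\left(z{\left(31 \right)} - 1063\right) r = \left(31 - 1063\right) 3 \sqrt{3} = - 1032 \cdot 3 \sqrt{3} = - 3096 \sqrt{3}$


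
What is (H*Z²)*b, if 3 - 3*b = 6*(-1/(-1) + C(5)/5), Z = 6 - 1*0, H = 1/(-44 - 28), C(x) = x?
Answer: 3/2 ≈ 1.5000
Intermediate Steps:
H = -1/72 (H = 1/(-72) = -1/72 ≈ -0.013889)
Z = 6 (Z = 6 + 0 = 6)
b = -3 (b = 1 - 2*(-1/(-1) + 5/5) = 1 - 2*(-1*(-1) + 5*(⅕)) = 1 - 2*(1 + 1) = 1 - 2*2 = 1 - ⅓*12 = 1 - 4 = -3)
(H*Z²)*b = -1/72*6²*(-3) = -1/72*36*(-3) = -½*(-3) = 3/2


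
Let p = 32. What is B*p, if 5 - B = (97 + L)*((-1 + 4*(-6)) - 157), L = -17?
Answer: 466080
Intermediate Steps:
B = 14565 (B = 5 - (97 - 17)*((-1 + 4*(-6)) - 157) = 5 - 80*((-1 - 24) - 157) = 5 - 80*(-25 - 157) = 5 - 80*(-182) = 5 - 1*(-14560) = 5 + 14560 = 14565)
B*p = 14565*32 = 466080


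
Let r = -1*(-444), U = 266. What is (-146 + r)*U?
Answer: 79268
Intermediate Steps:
r = 444
(-146 + r)*U = (-146 + 444)*266 = 298*266 = 79268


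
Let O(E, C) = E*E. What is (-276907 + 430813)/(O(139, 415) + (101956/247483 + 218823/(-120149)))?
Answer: 2288184755215551/287232420668171 ≈ 7.9663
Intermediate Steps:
O(E, C) = E²
(-276907 + 430813)/(O(139, 415) + (101956/247483 + 218823/(-120149))) = (-276907 + 430813)/(139² + (101956/247483 + 218823/(-120149))) = 153906/(19321 + (101956*(1/247483) + 218823*(-1/120149))) = 153906/(19321 + (101956/247483 - 218823/120149)) = 153906/(19321 - 41905061065/29734834967) = 153906/(574464841336342/29734834967) = 153906*(29734834967/574464841336342) = 2288184755215551/287232420668171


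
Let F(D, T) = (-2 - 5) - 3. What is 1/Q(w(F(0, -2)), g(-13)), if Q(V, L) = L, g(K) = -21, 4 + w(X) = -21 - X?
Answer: -1/21 ≈ -0.047619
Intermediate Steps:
F(D, T) = -10 (F(D, T) = -7 - 3 = -10)
w(X) = -25 - X (w(X) = -4 + (-21 - X) = -25 - X)
1/Q(w(F(0, -2)), g(-13)) = 1/(-21) = -1/21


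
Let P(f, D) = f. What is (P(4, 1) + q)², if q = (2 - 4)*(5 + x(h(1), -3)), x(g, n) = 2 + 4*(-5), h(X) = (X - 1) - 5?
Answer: 900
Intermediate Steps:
h(X) = -6 + X (h(X) = (-1 + X) - 5 = -6 + X)
x(g, n) = -18 (x(g, n) = 2 - 20 = -18)
q = 26 (q = (2 - 4)*(5 - 18) = -2*(-13) = 26)
(P(4, 1) + q)² = (4 + 26)² = 30² = 900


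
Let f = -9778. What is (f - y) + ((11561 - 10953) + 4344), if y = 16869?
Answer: -21695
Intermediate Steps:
(f - y) + ((11561 - 10953) + 4344) = (-9778 - 1*16869) + ((11561 - 10953) + 4344) = (-9778 - 16869) + (608 + 4344) = -26647 + 4952 = -21695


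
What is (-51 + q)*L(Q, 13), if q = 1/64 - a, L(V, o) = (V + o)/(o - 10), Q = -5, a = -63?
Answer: 769/24 ≈ 32.042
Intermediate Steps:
L(V, o) = (V + o)/(-10 + o)
q = 4033/64 (q = 1/64 - 1*(-63) = 1/64 + 63 = 4033/64 ≈ 63.016)
(-51 + q)*L(Q, 13) = (-51 + 4033/64)*((-5 + 13)/(-10 + 13)) = 769*(8/3)/64 = 769*((⅓)*8)/64 = (769/64)*(8/3) = 769/24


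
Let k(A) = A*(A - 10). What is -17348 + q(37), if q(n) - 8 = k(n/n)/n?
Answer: -641589/37 ≈ -17340.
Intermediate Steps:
k(A) = A*(-10 + A)
q(n) = 8 - 9/n (q(n) = 8 + ((n/n)*(-10 + n/n))/n = 8 + (1*(-10 + 1))/n = 8 + (1*(-9))/n = 8 - 9/n)
-17348 + q(37) = -17348 + (8 - 9/37) = -17348 + 287/37 = -641589/37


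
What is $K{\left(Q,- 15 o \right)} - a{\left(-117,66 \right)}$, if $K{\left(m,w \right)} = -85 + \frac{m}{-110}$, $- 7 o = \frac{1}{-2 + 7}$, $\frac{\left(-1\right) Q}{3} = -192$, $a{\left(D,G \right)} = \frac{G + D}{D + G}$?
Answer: $- \frac{5018}{55} \approx -91.236$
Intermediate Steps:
$a{\left(D,G \right)} = 1$ ($a{\left(D,G \right)} = \frac{D + G}{D + G} = 1$)
$Q = 576$ ($Q = \left(-3\right) \left(-192\right) = 576$)
$o = - \frac{1}{35}$ ($o = - \frac{1}{7 \left(-2 + 7\right)} = - \frac{1}{7 \cdot 5} = \left(- \frac{1}{7}\right) \frac{1}{5} = - \frac{1}{35} \approx -0.028571$)
$K{\left(m,w \right)} = -85 - \frac{m}{110}$ ($K{\left(m,w \right)} = -85 + m \left(- \frac{1}{110}\right) = -85 - \frac{m}{110}$)
$K{\left(Q,- 15 o \right)} - a{\left(-117,66 \right)} = \left(-85 - \frac{288}{55}\right) - 1 = - \frac{4963}{55} - 1 = - \frac{5018}{55}$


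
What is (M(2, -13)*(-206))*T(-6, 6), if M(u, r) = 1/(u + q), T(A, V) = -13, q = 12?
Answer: 1339/7 ≈ 191.29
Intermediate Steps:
M(u, r) = 1/(12 + u) (M(u, r) = 1/(u + 12) = 1/(12 + u))
(M(2, -13)*(-206))*T(-6, 6) = (-206/(12 + 2))*(-13) = (-206/14)*(-13) = ((1/14)*(-206))*(-13) = -103/7*(-13) = 1339/7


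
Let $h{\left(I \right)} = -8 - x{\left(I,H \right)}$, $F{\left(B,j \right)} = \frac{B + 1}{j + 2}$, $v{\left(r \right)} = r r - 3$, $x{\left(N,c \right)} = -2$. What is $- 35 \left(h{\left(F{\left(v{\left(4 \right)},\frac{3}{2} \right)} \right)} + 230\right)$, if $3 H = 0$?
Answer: $-7840$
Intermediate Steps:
$H = 0$ ($H = \frac{1}{3} \cdot 0 = 0$)
$v{\left(r \right)} = -3 + r^{2}$ ($v{\left(r \right)} = r^{2} - 3 = -3 + r^{2}$)
$F{\left(B,j \right)} = \frac{1 + B}{2 + j}$
$h{\left(I \right)} = -6$ ($h{\left(I \right)} = -8 - -2 = -8 + 2 = -6$)
$- 35 \left(h{\left(F{\left(v{\left(4 \right)},\frac{3}{2} \right)} \right)} + 230\right) = - 35 \left(-6 + 230\right) = \left(-35\right) 224 = -7840$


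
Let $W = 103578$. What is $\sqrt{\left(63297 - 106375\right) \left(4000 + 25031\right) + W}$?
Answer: $12 i \sqrt{8683985} \approx 35362.0 i$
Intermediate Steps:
$\sqrt{\left(63297 - 106375\right) \left(4000 + 25031\right) + W} = \sqrt{\left(63297 - 106375\right) \left(4000 + 25031\right) + 103578} = \sqrt{\left(-43078\right) 29031 + 103578} = \sqrt{-1250597418 + 103578} = \sqrt{-1250493840} = 12 i \sqrt{8683985}$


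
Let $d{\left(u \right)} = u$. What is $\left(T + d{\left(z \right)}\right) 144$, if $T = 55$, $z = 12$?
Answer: $9648$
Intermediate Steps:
$\left(T + d{\left(z \right)}\right) 144 = \left(55 + 12\right) 144 = 67 \cdot 144 = 9648$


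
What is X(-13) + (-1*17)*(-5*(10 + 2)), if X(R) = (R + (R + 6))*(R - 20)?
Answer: 1680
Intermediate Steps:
X(R) = (-20 + R)*(6 + 2*R) (X(R) = (R + (6 + R))*(-20 + R) = (6 + 2*R)*(-20 + R) = (-20 + R)*(6 + 2*R))
X(-13) + (-1*17)*(-5*(10 + 2)) = (-120 - 34*(-13) + 2*(-13)²) + (-1*17)*(-5*(10 + 2)) = (-120 + 442 + 2*169) - (-85)*12 = (-120 + 442 + 338) - 17*(-60) = 660 + 1020 = 1680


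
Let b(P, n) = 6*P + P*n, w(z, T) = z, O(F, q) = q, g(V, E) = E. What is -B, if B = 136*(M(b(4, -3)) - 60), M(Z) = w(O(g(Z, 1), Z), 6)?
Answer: 6528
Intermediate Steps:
M(Z) = Z
B = -6528 (B = 136*(4*(6 - 3) - 60) = 136*(4*3 - 60) = 136*(12 - 60) = 136*(-48) = -6528)
-B = -1*(-6528) = 6528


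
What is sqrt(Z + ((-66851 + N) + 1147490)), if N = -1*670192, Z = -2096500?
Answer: I*sqrt(1686053) ≈ 1298.5*I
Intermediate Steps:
N = -670192
sqrt(Z + ((-66851 + N) + 1147490)) = sqrt(-2096500 + ((-66851 - 670192) + 1147490)) = sqrt(-2096500 + (-737043 + 1147490)) = sqrt(-2096500 + 410447) = sqrt(-1686053) = I*sqrt(1686053)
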